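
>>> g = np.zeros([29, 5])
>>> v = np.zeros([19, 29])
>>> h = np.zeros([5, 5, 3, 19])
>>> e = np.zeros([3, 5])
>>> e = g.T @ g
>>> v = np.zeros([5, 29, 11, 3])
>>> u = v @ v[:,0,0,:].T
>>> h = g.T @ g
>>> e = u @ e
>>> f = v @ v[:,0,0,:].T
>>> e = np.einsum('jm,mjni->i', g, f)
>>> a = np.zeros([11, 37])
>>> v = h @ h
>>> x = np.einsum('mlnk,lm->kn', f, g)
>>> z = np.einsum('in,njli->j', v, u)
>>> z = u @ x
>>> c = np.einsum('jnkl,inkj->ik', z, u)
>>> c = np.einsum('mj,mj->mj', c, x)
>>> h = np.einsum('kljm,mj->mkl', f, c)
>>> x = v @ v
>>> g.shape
(29, 5)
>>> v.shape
(5, 5)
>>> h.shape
(5, 5, 29)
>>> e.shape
(5,)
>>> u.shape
(5, 29, 11, 5)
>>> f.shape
(5, 29, 11, 5)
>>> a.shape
(11, 37)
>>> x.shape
(5, 5)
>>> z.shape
(5, 29, 11, 11)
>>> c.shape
(5, 11)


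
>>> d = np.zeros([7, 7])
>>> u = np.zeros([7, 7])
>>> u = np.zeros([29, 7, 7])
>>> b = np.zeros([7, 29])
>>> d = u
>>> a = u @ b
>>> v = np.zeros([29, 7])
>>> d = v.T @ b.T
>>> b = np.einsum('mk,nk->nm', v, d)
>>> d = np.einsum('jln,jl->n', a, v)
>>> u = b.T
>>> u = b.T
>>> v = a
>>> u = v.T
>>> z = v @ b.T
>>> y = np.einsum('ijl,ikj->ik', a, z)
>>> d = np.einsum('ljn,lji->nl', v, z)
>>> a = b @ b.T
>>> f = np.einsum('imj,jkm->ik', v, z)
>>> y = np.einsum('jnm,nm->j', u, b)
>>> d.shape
(29, 29)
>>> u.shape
(29, 7, 29)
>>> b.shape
(7, 29)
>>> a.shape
(7, 7)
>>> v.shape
(29, 7, 29)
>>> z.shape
(29, 7, 7)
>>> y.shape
(29,)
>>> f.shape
(29, 7)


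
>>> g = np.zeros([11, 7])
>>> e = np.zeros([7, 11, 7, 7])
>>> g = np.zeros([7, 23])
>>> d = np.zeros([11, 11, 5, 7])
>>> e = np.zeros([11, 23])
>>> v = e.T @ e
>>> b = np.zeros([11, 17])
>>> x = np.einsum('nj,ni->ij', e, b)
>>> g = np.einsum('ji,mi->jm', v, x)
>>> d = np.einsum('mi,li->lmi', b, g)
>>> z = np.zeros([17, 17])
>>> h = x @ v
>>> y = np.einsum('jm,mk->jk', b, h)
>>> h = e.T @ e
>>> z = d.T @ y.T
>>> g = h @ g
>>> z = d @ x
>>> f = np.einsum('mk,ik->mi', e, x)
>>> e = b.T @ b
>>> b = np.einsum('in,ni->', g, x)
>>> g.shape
(23, 17)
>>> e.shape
(17, 17)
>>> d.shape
(23, 11, 17)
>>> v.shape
(23, 23)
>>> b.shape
()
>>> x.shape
(17, 23)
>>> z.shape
(23, 11, 23)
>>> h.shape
(23, 23)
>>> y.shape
(11, 23)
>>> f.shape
(11, 17)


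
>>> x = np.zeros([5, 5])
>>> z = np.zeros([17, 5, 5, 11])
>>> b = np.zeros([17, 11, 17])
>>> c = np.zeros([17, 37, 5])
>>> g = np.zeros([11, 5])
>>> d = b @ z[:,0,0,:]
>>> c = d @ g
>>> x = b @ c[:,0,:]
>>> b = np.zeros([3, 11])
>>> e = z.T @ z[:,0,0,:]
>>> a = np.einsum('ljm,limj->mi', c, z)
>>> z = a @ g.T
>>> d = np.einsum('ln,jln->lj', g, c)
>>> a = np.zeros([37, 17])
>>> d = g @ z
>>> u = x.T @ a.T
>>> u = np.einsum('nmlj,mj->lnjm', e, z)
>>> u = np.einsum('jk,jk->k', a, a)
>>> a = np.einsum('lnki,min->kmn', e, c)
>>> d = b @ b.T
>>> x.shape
(17, 11, 5)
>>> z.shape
(5, 11)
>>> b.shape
(3, 11)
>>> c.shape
(17, 11, 5)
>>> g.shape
(11, 5)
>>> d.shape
(3, 3)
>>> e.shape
(11, 5, 5, 11)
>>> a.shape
(5, 17, 5)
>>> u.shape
(17,)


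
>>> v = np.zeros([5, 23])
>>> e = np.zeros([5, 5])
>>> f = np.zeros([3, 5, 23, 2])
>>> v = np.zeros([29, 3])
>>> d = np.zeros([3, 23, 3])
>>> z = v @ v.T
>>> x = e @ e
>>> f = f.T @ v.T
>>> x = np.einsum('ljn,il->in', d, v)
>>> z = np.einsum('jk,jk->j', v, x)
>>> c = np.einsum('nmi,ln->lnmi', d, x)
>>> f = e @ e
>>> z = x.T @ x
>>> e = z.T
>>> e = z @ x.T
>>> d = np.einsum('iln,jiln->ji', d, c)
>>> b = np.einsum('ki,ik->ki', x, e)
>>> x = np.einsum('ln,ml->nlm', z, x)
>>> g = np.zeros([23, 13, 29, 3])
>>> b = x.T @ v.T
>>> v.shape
(29, 3)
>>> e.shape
(3, 29)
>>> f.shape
(5, 5)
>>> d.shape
(29, 3)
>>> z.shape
(3, 3)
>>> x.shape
(3, 3, 29)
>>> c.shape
(29, 3, 23, 3)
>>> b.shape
(29, 3, 29)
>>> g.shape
(23, 13, 29, 3)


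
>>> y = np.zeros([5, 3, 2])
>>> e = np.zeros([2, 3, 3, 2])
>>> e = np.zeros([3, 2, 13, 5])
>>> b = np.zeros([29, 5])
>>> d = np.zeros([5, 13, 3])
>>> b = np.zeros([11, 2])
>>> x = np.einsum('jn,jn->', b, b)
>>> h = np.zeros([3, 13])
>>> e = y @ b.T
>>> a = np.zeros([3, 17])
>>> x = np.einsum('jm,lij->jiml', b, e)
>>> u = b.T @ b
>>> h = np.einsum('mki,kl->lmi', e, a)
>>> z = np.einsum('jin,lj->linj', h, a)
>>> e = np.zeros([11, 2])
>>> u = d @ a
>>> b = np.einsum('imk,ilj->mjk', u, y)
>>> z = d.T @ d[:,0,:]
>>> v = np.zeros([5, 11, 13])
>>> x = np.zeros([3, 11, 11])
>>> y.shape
(5, 3, 2)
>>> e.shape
(11, 2)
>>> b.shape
(13, 2, 17)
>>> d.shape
(5, 13, 3)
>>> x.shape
(3, 11, 11)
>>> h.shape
(17, 5, 11)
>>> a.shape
(3, 17)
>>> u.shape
(5, 13, 17)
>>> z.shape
(3, 13, 3)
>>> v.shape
(5, 11, 13)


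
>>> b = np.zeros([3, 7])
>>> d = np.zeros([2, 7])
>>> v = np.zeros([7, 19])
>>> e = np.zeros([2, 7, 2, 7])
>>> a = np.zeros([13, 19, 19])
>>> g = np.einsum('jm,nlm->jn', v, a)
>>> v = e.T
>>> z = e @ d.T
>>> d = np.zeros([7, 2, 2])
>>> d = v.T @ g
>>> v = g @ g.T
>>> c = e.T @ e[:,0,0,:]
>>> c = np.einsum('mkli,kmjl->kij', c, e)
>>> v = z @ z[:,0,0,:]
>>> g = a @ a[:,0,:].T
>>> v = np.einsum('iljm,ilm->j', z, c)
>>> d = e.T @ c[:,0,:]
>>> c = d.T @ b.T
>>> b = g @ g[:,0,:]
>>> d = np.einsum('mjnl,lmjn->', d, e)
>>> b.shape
(13, 19, 13)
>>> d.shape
()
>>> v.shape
(2,)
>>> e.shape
(2, 7, 2, 7)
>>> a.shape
(13, 19, 19)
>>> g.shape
(13, 19, 13)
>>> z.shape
(2, 7, 2, 2)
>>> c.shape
(2, 7, 2, 3)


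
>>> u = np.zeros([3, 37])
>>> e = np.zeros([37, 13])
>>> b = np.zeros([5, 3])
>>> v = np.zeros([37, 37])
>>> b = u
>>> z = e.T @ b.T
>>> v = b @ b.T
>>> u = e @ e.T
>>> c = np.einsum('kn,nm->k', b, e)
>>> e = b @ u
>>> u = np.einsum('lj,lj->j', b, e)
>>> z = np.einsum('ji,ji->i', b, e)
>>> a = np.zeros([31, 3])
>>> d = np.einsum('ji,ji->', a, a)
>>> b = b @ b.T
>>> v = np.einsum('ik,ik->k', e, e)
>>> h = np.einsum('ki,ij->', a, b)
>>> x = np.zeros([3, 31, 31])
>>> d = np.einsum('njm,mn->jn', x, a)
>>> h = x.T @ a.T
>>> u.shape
(37,)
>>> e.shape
(3, 37)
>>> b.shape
(3, 3)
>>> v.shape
(37,)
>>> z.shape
(37,)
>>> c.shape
(3,)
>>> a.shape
(31, 3)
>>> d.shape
(31, 3)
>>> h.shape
(31, 31, 31)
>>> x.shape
(3, 31, 31)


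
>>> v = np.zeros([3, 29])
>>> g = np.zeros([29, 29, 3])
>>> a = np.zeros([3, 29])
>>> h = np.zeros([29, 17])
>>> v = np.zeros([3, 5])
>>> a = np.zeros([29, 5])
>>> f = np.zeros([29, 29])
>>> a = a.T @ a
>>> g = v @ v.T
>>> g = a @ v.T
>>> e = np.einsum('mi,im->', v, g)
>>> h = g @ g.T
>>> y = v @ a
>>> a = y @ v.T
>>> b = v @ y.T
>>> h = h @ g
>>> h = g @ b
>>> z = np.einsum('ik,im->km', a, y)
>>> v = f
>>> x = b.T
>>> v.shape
(29, 29)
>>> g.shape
(5, 3)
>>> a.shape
(3, 3)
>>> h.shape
(5, 3)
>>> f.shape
(29, 29)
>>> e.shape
()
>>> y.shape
(3, 5)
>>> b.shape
(3, 3)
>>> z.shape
(3, 5)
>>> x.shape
(3, 3)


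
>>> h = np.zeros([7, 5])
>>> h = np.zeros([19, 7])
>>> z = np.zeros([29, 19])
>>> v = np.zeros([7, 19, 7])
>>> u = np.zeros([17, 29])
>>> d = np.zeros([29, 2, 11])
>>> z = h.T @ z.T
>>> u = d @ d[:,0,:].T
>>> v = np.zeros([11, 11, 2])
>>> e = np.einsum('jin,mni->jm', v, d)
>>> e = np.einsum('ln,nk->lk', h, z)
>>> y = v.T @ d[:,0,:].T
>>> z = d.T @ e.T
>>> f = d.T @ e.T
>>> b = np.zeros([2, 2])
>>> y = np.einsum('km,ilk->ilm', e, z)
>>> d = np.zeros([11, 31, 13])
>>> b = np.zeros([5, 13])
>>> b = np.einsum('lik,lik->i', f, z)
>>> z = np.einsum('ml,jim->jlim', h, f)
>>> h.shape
(19, 7)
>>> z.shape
(11, 7, 2, 19)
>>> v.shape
(11, 11, 2)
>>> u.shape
(29, 2, 29)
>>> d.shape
(11, 31, 13)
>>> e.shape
(19, 29)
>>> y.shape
(11, 2, 29)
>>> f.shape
(11, 2, 19)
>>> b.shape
(2,)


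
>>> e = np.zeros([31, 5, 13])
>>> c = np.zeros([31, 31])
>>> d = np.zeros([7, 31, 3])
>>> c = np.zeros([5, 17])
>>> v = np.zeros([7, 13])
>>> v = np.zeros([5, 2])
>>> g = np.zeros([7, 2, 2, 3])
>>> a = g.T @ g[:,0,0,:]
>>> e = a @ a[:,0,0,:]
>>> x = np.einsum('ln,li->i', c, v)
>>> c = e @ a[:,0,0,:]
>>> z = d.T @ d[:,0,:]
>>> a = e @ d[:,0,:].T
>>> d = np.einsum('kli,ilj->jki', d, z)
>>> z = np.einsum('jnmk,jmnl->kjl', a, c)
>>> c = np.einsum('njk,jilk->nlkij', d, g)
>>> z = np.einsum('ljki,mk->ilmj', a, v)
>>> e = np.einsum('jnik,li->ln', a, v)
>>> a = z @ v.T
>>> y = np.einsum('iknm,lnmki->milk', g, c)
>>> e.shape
(5, 2)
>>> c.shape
(3, 2, 3, 2, 7)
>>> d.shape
(3, 7, 3)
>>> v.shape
(5, 2)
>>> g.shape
(7, 2, 2, 3)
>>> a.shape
(7, 3, 5, 5)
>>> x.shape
(2,)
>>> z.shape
(7, 3, 5, 2)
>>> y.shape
(3, 7, 3, 2)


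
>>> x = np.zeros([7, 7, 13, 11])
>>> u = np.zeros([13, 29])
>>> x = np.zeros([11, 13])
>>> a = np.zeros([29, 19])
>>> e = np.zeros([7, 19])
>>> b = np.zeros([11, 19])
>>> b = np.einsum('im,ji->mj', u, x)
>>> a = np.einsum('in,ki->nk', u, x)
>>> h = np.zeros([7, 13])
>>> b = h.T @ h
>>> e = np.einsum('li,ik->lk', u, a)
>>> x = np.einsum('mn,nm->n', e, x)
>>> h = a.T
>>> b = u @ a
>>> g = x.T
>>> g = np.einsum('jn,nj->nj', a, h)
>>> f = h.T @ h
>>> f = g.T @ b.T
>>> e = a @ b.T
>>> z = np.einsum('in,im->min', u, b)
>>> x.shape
(11,)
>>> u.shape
(13, 29)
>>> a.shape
(29, 11)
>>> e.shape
(29, 13)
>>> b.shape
(13, 11)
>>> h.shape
(11, 29)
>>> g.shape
(11, 29)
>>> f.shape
(29, 13)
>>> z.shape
(11, 13, 29)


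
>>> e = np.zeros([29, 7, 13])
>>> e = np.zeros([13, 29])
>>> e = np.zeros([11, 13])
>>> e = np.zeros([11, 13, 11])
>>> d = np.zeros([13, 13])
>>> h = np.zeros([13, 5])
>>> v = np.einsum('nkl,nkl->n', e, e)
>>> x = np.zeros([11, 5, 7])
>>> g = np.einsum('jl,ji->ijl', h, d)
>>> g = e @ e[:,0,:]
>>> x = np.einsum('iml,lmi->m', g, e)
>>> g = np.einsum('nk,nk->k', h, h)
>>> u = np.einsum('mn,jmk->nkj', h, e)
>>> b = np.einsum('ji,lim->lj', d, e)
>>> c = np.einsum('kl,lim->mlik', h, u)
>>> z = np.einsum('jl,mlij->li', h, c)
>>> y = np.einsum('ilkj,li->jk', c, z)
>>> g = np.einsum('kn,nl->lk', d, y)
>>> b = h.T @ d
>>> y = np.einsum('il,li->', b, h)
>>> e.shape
(11, 13, 11)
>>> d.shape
(13, 13)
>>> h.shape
(13, 5)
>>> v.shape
(11,)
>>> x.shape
(13,)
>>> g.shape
(11, 13)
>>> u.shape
(5, 11, 11)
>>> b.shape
(5, 13)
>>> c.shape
(11, 5, 11, 13)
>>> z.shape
(5, 11)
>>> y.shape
()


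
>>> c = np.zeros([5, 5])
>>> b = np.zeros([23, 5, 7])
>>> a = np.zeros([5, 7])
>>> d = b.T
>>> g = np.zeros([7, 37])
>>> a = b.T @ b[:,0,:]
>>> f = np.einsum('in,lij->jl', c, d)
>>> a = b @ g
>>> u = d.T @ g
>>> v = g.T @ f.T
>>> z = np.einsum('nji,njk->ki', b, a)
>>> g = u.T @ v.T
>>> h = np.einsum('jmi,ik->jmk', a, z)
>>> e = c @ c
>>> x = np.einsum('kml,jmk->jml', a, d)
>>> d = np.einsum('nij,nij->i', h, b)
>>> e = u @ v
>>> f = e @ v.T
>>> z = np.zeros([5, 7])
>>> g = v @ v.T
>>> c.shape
(5, 5)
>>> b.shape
(23, 5, 7)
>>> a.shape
(23, 5, 37)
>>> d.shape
(5,)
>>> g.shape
(37, 37)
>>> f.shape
(23, 5, 37)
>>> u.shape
(23, 5, 37)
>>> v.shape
(37, 23)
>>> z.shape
(5, 7)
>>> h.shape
(23, 5, 7)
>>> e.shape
(23, 5, 23)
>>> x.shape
(7, 5, 37)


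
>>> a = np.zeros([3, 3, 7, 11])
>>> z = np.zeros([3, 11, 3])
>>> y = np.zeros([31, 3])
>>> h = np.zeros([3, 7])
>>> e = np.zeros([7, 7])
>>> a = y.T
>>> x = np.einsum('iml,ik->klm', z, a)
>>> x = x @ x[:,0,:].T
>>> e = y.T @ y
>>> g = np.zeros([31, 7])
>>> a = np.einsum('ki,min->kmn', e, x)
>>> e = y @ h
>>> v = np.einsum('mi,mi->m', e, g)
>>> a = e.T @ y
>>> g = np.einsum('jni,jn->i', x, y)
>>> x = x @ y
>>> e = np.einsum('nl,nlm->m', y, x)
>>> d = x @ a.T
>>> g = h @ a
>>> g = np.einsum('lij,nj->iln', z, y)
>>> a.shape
(7, 3)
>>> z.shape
(3, 11, 3)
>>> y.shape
(31, 3)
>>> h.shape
(3, 7)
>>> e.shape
(3,)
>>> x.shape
(31, 3, 3)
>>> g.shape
(11, 3, 31)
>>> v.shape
(31,)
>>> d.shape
(31, 3, 7)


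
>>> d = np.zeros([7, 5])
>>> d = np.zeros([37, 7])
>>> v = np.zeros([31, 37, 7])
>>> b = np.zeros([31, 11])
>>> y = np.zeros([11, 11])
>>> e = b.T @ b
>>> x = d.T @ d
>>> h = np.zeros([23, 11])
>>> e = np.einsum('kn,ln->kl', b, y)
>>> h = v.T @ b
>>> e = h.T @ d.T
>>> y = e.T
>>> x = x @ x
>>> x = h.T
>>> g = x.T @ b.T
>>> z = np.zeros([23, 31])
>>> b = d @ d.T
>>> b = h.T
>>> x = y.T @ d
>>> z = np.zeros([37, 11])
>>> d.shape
(37, 7)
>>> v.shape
(31, 37, 7)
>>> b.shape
(11, 37, 7)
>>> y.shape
(37, 37, 11)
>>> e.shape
(11, 37, 37)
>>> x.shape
(11, 37, 7)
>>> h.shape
(7, 37, 11)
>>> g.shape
(7, 37, 31)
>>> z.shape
(37, 11)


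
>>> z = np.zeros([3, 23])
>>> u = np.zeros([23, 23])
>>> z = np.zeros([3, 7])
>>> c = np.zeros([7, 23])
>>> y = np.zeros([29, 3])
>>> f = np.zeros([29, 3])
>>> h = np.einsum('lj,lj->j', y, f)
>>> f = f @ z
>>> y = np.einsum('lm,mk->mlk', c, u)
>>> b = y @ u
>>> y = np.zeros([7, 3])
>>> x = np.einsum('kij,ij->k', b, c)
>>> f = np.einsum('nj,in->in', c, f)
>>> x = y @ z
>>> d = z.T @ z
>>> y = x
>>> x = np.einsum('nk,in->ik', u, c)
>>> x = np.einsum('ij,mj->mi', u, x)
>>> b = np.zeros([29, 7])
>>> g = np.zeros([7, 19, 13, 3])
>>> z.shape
(3, 7)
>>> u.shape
(23, 23)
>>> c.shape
(7, 23)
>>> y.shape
(7, 7)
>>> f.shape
(29, 7)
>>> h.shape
(3,)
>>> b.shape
(29, 7)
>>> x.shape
(7, 23)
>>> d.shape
(7, 7)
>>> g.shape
(7, 19, 13, 3)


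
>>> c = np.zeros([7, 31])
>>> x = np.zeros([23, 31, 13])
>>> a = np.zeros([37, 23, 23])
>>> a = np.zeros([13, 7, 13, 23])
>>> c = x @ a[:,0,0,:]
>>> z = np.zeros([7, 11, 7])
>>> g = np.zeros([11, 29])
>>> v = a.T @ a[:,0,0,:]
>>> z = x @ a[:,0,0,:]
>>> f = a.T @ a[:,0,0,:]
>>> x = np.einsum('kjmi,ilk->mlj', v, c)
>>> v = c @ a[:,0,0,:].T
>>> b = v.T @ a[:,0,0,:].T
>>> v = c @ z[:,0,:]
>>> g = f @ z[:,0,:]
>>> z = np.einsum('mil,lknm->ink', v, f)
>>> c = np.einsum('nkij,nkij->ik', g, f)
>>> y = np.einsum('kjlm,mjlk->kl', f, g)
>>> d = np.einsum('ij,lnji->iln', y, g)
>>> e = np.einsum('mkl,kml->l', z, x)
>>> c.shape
(7, 13)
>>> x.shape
(7, 31, 13)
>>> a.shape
(13, 7, 13, 23)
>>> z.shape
(31, 7, 13)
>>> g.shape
(23, 13, 7, 23)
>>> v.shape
(23, 31, 23)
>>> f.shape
(23, 13, 7, 23)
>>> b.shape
(13, 31, 13)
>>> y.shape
(23, 7)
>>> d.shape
(23, 23, 13)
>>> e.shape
(13,)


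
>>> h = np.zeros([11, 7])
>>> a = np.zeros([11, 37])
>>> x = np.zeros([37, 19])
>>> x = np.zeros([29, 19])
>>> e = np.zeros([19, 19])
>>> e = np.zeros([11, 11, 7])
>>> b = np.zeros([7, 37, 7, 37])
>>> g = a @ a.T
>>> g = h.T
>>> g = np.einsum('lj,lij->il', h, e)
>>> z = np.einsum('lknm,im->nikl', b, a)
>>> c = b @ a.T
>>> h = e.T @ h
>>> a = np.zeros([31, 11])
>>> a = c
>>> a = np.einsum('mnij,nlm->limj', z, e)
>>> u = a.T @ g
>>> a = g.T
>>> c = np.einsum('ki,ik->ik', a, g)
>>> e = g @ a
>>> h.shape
(7, 11, 7)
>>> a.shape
(11, 11)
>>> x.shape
(29, 19)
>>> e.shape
(11, 11)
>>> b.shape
(7, 37, 7, 37)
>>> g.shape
(11, 11)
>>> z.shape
(7, 11, 37, 7)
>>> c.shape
(11, 11)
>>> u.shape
(7, 7, 37, 11)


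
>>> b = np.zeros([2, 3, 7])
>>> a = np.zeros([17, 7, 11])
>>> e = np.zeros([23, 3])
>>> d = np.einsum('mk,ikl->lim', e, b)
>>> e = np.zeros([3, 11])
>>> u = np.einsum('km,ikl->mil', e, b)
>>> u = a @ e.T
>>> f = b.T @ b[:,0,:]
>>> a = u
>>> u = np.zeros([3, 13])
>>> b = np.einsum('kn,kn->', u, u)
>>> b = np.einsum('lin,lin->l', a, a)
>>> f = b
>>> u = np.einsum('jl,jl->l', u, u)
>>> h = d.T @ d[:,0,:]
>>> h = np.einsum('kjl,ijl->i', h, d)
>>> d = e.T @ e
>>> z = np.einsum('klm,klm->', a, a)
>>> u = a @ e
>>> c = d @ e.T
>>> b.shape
(17,)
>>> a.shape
(17, 7, 3)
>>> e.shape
(3, 11)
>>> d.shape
(11, 11)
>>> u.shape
(17, 7, 11)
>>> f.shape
(17,)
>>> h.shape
(7,)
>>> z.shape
()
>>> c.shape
(11, 3)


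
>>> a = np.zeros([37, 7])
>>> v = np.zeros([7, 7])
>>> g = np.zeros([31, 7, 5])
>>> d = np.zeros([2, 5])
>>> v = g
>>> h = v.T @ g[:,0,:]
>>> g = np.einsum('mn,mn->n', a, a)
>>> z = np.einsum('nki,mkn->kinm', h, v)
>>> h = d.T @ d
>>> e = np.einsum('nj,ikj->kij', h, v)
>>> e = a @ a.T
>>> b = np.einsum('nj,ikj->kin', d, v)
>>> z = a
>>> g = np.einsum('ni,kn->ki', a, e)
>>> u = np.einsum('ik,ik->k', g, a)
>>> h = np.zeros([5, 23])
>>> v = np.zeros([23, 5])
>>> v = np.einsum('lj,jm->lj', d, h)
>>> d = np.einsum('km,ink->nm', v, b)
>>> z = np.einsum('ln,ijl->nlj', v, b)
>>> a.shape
(37, 7)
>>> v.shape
(2, 5)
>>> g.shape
(37, 7)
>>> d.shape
(31, 5)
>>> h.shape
(5, 23)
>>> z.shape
(5, 2, 31)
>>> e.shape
(37, 37)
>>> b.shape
(7, 31, 2)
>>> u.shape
(7,)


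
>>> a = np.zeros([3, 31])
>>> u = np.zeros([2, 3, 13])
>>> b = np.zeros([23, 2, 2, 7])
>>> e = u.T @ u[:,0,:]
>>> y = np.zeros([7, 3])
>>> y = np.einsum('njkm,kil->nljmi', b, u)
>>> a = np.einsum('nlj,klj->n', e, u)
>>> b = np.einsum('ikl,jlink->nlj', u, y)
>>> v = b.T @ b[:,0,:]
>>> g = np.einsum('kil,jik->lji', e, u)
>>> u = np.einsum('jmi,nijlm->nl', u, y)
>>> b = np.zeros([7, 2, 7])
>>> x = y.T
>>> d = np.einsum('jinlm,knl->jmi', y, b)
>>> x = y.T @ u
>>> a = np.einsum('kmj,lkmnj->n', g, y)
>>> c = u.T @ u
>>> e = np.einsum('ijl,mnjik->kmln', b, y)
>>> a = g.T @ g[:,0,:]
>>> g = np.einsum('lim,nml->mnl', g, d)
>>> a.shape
(3, 2, 3)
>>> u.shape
(23, 7)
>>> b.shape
(7, 2, 7)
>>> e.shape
(3, 23, 7, 13)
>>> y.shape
(23, 13, 2, 7, 3)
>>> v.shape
(23, 13, 23)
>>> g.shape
(3, 23, 13)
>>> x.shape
(3, 7, 2, 13, 7)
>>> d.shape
(23, 3, 13)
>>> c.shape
(7, 7)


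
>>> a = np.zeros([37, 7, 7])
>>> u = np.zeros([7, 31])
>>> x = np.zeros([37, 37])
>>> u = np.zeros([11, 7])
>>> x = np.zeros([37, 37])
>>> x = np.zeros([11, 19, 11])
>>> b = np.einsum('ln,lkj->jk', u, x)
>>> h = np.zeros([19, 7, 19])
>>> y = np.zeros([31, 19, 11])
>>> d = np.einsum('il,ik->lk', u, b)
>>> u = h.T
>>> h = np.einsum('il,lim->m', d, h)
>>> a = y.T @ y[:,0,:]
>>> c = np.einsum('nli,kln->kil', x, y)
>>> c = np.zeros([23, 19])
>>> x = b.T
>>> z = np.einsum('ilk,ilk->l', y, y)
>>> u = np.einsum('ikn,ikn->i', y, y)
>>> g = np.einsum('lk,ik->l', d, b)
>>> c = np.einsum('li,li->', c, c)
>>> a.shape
(11, 19, 11)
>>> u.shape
(31,)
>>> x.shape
(19, 11)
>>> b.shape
(11, 19)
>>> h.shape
(19,)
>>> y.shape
(31, 19, 11)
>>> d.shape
(7, 19)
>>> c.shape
()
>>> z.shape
(19,)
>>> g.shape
(7,)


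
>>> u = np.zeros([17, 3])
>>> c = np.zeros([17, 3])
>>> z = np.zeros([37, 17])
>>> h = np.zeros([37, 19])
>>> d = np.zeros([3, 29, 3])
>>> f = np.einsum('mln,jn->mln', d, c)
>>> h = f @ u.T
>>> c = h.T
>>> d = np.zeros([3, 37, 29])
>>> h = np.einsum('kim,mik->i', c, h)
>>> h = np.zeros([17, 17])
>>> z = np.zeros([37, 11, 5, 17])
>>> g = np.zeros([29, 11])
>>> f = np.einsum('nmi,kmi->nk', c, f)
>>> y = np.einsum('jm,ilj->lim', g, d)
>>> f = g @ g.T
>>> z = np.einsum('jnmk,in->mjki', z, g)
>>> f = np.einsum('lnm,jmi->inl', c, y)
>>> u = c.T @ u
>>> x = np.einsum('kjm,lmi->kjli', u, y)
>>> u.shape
(3, 29, 3)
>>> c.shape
(17, 29, 3)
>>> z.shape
(5, 37, 17, 29)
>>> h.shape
(17, 17)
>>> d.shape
(3, 37, 29)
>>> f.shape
(11, 29, 17)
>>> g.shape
(29, 11)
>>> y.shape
(37, 3, 11)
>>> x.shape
(3, 29, 37, 11)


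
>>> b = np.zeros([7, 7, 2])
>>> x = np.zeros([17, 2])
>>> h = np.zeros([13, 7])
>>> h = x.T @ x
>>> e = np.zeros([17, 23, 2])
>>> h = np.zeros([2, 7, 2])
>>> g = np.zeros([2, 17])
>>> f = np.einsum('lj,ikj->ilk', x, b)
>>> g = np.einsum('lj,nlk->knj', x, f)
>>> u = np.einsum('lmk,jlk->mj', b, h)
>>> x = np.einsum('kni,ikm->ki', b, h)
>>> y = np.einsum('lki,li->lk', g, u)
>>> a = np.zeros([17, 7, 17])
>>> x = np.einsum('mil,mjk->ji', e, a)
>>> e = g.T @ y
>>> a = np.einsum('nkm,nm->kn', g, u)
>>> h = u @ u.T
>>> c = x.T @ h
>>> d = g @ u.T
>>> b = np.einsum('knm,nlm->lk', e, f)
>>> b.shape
(17, 2)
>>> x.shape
(7, 23)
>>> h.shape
(7, 7)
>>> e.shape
(2, 7, 7)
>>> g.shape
(7, 7, 2)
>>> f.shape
(7, 17, 7)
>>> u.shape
(7, 2)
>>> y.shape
(7, 7)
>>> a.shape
(7, 7)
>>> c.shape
(23, 7)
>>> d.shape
(7, 7, 7)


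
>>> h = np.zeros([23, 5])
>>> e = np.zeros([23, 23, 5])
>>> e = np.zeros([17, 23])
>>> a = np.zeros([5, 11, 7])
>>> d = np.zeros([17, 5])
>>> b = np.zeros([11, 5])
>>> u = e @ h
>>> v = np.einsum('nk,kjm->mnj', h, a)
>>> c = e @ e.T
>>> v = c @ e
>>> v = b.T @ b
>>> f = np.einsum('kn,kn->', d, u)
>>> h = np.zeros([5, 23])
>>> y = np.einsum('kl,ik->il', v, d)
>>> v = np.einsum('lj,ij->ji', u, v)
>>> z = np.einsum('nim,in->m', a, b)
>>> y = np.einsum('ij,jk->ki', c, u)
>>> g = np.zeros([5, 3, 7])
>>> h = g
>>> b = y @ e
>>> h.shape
(5, 3, 7)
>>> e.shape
(17, 23)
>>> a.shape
(5, 11, 7)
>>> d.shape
(17, 5)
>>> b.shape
(5, 23)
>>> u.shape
(17, 5)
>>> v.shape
(5, 5)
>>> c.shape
(17, 17)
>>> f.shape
()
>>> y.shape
(5, 17)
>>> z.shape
(7,)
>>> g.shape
(5, 3, 7)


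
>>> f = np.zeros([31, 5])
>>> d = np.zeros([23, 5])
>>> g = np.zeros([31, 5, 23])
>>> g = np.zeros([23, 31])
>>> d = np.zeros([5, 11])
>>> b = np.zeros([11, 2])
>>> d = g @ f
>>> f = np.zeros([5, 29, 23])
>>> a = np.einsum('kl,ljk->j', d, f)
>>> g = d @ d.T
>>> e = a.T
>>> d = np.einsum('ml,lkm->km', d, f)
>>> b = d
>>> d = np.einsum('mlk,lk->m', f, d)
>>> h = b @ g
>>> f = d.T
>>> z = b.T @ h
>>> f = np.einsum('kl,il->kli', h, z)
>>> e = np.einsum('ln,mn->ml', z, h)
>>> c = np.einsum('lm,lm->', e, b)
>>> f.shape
(29, 23, 23)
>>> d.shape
(5,)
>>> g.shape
(23, 23)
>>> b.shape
(29, 23)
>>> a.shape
(29,)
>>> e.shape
(29, 23)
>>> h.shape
(29, 23)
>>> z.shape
(23, 23)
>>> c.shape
()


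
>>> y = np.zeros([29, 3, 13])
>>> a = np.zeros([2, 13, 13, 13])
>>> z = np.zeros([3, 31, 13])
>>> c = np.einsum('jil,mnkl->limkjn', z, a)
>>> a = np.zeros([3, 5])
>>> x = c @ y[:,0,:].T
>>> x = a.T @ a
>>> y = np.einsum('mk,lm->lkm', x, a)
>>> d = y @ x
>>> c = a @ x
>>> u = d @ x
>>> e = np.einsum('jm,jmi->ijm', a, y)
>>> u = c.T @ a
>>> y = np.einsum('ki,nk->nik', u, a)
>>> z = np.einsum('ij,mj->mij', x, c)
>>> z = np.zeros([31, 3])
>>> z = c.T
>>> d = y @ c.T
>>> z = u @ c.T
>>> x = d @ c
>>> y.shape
(3, 5, 5)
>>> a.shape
(3, 5)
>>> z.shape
(5, 3)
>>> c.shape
(3, 5)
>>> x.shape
(3, 5, 5)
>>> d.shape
(3, 5, 3)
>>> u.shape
(5, 5)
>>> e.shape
(5, 3, 5)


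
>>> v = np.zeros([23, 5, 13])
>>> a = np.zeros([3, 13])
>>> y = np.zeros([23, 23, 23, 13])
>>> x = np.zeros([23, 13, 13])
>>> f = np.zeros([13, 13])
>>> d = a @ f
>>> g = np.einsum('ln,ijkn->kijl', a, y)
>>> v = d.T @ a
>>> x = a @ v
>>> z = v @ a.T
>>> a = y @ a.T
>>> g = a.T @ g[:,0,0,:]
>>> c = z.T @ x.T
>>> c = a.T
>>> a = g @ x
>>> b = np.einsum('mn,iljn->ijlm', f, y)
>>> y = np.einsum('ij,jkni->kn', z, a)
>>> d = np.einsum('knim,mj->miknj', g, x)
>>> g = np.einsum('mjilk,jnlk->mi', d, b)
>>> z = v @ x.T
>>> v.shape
(13, 13)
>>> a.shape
(3, 23, 23, 13)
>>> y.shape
(23, 23)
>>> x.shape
(3, 13)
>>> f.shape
(13, 13)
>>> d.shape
(3, 23, 3, 23, 13)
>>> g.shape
(3, 3)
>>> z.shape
(13, 3)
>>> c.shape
(3, 23, 23, 23)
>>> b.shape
(23, 23, 23, 13)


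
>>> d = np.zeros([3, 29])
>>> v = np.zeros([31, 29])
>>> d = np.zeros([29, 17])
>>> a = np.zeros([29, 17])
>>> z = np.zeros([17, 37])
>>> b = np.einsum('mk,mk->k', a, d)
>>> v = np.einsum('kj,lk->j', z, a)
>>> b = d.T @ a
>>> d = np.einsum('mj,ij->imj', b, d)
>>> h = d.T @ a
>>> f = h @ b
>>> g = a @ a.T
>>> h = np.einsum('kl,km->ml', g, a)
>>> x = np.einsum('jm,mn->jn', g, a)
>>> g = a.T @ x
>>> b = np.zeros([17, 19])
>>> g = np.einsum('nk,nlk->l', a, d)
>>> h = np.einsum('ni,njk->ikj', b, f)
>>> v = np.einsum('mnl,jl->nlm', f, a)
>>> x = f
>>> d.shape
(29, 17, 17)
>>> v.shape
(17, 17, 17)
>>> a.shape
(29, 17)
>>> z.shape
(17, 37)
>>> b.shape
(17, 19)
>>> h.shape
(19, 17, 17)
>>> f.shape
(17, 17, 17)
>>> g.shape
(17,)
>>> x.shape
(17, 17, 17)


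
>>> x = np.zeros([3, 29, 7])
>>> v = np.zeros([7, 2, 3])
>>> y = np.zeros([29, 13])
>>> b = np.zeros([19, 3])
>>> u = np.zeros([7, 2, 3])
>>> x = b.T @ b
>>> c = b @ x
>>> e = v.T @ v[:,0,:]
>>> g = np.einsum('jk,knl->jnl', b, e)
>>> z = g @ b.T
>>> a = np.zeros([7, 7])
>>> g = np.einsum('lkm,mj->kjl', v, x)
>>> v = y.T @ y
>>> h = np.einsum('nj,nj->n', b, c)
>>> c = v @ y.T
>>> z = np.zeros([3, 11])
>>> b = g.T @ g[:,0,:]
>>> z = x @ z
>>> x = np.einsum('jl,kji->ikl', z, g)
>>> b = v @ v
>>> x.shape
(7, 2, 11)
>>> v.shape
(13, 13)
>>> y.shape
(29, 13)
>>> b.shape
(13, 13)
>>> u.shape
(7, 2, 3)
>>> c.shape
(13, 29)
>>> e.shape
(3, 2, 3)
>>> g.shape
(2, 3, 7)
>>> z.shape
(3, 11)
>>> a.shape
(7, 7)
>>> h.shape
(19,)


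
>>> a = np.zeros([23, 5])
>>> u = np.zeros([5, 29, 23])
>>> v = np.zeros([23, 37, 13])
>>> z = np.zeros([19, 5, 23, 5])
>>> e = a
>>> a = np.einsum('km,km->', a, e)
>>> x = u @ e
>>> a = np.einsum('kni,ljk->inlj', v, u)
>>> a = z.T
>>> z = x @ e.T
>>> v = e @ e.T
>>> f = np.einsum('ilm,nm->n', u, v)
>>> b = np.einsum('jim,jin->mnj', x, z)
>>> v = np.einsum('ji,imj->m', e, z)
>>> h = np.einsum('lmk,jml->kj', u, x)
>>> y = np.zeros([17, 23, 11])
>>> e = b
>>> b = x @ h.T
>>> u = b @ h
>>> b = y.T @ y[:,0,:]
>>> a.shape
(5, 23, 5, 19)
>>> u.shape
(5, 29, 5)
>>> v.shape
(29,)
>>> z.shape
(5, 29, 23)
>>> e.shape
(5, 23, 5)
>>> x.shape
(5, 29, 5)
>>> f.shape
(23,)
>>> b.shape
(11, 23, 11)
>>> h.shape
(23, 5)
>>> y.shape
(17, 23, 11)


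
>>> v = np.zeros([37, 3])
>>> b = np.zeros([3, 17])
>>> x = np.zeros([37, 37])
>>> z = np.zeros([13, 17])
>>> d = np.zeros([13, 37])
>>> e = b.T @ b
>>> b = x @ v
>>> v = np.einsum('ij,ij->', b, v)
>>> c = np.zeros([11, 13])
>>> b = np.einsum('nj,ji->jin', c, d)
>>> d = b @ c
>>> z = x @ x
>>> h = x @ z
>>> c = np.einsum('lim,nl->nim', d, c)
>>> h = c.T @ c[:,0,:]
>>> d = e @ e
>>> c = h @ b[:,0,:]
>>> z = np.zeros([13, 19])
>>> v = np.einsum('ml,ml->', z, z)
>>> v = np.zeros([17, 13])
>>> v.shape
(17, 13)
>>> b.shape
(13, 37, 11)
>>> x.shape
(37, 37)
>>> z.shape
(13, 19)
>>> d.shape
(17, 17)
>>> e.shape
(17, 17)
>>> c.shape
(13, 37, 11)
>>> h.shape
(13, 37, 13)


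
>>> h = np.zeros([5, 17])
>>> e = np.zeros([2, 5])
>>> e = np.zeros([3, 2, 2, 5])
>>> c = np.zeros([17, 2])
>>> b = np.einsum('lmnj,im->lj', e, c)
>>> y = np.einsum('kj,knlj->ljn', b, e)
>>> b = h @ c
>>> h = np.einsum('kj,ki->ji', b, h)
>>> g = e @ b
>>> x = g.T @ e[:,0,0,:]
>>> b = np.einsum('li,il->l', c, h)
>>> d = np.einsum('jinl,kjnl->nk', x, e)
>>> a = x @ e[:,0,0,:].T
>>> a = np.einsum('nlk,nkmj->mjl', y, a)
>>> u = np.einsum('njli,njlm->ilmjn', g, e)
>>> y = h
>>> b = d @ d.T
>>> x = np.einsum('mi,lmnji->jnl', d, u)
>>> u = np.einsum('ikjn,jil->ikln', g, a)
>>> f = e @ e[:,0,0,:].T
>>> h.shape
(2, 17)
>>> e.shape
(3, 2, 2, 5)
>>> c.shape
(17, 2)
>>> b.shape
(2, 2)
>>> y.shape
(2, 17)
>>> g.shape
(3, 2, 2, 2)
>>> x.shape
(2, 5, 2)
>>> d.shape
(2, 3)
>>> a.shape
(2, 3, 5)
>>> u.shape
(3, 2, 5, 2)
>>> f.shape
(3, 2, 2, 3)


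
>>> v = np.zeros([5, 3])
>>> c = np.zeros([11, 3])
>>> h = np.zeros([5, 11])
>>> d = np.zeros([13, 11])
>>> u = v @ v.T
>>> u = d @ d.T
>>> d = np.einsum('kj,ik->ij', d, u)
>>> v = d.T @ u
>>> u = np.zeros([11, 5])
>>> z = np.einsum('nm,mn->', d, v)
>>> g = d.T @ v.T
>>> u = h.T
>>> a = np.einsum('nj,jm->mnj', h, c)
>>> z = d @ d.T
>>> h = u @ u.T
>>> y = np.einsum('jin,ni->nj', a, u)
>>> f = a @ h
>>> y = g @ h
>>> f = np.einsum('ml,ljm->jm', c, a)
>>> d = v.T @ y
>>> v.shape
(11, 13)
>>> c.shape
(11, 3)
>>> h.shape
(11, 11)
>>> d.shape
(13, 11)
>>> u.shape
(11, 5)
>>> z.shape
(13, 13)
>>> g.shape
(11, 11)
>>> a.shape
(3, 5, 11)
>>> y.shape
(11, 11)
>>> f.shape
(5, 11)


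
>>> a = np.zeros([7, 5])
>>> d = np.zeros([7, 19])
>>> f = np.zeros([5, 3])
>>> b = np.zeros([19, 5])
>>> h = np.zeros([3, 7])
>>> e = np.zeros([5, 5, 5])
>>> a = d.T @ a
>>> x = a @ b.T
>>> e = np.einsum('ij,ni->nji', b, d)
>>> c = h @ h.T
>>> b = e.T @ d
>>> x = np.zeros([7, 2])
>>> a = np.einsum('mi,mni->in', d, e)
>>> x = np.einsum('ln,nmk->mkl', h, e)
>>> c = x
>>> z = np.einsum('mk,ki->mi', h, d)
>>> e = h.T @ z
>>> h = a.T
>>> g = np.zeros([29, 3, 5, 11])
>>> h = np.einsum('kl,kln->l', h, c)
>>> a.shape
(19, 5)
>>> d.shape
(7, 19)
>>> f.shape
(5, 3)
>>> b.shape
(19, 5, 19)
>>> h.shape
(19,)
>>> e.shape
(7, 19)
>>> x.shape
(5, 19, 3)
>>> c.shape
(5, 19, 3)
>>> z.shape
(3, 19)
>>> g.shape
(29, 3, 5, 11)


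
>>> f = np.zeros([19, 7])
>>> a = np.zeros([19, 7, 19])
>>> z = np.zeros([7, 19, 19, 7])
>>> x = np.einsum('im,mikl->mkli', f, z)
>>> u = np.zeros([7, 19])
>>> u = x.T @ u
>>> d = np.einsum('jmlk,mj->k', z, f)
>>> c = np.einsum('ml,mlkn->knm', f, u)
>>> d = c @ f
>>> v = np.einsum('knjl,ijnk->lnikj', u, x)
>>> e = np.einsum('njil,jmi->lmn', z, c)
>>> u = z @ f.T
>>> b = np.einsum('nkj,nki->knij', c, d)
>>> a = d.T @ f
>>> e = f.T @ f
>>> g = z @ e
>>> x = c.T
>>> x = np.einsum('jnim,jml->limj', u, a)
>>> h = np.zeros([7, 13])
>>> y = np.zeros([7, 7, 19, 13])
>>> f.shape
(19, 7)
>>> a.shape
(7, 19, 7)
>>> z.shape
(7, 19, 19, 7)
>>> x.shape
(7, 19, 19, 7)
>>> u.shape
(7, 19, 19, 19)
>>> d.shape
(19, 19, 7)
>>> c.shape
(19, 19, 19)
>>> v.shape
(19, 7, 7, 19, 19)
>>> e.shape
(7, 7)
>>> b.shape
(19, 19, 7, 19)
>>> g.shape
(7, 19, 19, 7)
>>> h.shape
(7, 13)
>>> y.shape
(7, 7, 19, 13)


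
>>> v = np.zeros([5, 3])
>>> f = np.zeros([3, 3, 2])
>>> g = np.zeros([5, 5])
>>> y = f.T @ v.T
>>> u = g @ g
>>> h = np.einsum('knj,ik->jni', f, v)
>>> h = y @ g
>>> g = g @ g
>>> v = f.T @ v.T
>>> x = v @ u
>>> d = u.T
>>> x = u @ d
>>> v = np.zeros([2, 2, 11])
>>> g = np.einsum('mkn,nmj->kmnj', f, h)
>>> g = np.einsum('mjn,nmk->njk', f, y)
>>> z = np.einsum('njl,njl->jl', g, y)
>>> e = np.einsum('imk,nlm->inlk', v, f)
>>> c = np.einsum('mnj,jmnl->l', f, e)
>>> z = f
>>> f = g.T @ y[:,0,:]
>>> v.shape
(2, 2, 11)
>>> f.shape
(5, 3, 5)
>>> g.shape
(2, 3, 5)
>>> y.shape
(2, 3, 5)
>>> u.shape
(5, 5)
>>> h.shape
(2, 3, 5)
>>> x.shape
(5, 5)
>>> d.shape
(5, 5)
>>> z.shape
(3, 3, 2)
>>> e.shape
(2, 3, 3, 11)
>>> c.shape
(11,)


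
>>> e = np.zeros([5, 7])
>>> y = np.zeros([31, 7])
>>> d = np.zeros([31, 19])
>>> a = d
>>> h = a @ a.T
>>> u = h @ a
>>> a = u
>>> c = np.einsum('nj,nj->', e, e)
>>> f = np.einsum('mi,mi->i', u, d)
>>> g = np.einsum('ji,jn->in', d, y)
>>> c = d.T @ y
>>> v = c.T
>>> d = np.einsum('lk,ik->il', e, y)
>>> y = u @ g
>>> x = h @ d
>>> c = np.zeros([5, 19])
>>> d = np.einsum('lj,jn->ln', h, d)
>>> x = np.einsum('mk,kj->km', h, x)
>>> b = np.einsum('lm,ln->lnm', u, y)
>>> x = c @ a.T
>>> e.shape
(5, 7)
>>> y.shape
(31, 7)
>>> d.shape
(31, 5)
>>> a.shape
(31, 19)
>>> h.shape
(31, 31)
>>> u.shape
(31, 19)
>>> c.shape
(5, 19)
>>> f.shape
(19,)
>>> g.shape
(19, 7)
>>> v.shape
(7, 19)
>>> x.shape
(5, 31)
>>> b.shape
(31, 7, 19)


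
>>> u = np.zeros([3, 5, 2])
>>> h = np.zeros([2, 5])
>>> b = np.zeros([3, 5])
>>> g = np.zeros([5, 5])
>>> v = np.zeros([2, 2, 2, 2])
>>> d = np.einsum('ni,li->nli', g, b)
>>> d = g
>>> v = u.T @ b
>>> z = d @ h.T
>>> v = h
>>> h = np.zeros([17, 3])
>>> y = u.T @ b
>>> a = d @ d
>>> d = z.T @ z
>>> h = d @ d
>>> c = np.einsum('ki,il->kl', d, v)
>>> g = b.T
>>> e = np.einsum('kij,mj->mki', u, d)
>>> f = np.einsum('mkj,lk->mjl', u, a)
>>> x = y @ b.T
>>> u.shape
(3, 5, 2)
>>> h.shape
(2, 2)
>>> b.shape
(3, 5)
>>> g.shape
(5, 3)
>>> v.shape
(2, 5)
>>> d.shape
(2, 2)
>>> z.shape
(5, 2)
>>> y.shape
(2, 5, 5)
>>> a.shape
(5, 5)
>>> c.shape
(2, 5)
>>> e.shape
(2, 3, 5)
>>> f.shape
(3, 2, 5)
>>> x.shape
(2, 5, 3)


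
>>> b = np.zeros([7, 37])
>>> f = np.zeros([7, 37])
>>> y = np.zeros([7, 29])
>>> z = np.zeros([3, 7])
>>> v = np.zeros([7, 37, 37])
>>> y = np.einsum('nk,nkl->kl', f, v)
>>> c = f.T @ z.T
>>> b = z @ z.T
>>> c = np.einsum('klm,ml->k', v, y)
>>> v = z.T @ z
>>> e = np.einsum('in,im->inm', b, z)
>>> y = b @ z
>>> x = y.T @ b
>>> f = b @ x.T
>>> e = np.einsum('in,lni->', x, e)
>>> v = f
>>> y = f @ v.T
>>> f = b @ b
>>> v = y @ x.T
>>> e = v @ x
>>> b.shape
(3, 3)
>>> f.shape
(3, 3)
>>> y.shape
(3, 3)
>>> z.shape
(3, 7)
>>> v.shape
(3, 7)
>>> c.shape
(7,)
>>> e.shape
(3, 3)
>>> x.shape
(7, 3)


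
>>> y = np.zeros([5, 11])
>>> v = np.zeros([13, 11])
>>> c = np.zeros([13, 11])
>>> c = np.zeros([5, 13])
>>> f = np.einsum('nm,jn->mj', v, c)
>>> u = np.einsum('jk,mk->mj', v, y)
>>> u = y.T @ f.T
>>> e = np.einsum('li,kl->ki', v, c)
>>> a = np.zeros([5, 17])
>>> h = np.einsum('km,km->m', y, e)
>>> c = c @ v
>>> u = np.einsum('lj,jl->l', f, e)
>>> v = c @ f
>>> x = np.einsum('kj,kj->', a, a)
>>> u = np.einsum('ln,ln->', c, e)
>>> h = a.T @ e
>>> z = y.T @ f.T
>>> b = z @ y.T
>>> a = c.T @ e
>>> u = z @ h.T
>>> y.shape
(5, 11)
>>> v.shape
(5, 5)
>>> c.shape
(5, 11)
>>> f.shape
(11, 5)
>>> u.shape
(11, 17)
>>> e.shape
(5, 11)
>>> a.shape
(11, 11)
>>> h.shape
(17, 11)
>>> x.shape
()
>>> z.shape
(11, 11)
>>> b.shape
(11, 5)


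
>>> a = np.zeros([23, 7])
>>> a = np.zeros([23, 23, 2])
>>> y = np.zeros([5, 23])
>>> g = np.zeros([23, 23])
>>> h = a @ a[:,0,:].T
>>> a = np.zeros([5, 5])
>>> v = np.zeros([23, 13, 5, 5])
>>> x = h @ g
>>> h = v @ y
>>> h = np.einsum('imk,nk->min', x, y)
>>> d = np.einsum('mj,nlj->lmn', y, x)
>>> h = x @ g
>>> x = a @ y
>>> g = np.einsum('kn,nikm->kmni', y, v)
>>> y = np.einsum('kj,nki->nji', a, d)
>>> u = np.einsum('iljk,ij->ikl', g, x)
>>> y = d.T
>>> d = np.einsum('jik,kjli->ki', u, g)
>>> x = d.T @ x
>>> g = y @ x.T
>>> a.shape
(5, 5)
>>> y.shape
(23, 5, 23)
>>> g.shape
(23, 5, 13)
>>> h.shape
(23, 23, 23)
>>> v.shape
(23, 13, 5, 5)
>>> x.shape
(13, 23)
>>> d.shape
(5, 13)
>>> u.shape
(5, 13, 5)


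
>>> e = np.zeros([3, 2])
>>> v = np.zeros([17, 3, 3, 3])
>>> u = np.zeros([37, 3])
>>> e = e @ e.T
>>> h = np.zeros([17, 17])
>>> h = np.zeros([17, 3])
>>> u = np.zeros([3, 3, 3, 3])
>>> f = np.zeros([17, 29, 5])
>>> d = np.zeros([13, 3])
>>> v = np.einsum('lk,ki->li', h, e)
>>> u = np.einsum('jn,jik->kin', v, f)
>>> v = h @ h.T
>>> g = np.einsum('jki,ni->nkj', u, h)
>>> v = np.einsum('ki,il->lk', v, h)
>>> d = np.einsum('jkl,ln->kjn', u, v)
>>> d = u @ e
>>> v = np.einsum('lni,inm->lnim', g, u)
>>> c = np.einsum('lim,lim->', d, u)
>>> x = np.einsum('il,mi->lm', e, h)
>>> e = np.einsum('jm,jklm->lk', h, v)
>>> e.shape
(5, 29)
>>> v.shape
(17, 29, 5, 3)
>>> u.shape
(5, 29, 3)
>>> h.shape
(17, 3)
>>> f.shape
(17, 29, 5)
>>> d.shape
(5, 29, 3)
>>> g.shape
(17, 29, 5)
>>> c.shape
()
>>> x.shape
(3, 17)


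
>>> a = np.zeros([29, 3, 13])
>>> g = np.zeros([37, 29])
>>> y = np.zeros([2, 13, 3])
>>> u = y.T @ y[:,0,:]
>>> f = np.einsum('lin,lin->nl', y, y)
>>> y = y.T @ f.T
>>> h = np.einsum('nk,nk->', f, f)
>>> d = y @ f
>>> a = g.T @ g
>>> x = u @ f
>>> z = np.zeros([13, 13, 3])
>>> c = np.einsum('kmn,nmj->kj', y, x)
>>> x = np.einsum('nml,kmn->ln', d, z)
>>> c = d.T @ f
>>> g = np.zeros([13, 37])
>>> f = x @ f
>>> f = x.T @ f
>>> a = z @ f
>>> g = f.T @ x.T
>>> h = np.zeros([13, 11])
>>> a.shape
(13, 13, 2)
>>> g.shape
(2, 2)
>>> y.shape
(3, 13, 3)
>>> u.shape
(3, 13, 3)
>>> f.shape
(3, 2)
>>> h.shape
(13, 11)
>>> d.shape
(3, 13, 2)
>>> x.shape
(2, 3)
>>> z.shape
(13, 13, 3)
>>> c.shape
(2, 13, 2)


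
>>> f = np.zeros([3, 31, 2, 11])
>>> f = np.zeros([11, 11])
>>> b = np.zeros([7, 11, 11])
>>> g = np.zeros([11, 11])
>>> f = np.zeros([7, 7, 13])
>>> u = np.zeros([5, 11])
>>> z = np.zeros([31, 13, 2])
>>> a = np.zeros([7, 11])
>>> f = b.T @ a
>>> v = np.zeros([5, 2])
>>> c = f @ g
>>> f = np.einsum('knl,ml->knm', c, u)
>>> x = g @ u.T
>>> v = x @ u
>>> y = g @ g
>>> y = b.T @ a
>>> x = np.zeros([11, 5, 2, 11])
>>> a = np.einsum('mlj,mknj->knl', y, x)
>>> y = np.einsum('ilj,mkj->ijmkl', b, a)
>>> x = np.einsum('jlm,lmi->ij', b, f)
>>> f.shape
(11, 11, 5)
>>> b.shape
(7, 11, 11)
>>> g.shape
(11, 11)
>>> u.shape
(5, 11)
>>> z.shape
(31, 13, 2)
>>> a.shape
(5, 2, 11)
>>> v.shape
(11, 11)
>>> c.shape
(11, 11, 11)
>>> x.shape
(5, 7)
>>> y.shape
(7, 11, 5, 2, 11)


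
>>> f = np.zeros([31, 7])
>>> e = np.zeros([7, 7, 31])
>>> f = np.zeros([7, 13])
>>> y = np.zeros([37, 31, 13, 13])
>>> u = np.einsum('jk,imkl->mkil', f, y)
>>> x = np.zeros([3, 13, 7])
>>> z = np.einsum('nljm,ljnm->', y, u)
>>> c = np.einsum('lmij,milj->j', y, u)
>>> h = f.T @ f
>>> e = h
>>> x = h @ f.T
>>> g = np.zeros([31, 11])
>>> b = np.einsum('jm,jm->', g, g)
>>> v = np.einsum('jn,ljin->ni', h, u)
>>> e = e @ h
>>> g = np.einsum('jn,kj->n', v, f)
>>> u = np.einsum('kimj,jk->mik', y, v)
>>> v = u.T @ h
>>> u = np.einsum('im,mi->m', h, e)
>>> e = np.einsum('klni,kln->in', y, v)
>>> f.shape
(7, 13)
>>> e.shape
(13, 13)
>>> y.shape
(37, 31, 13, 13)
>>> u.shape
(13,)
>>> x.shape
(13, 7)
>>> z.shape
()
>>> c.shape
(13,)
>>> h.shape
(13, 13)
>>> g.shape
(37,)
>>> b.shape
()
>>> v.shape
(37, 31, 13)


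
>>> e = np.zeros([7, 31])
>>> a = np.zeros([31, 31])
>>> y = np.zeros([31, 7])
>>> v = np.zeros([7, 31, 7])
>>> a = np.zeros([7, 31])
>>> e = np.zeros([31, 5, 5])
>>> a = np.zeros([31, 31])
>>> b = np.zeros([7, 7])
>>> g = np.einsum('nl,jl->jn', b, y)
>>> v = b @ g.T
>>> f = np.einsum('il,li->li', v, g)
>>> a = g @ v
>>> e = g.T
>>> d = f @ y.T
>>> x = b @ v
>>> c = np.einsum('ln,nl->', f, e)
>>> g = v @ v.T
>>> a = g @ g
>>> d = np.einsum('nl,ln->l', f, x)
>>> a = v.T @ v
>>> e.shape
(7, 31)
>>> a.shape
(31, 31)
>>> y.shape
(31, 7)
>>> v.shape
(7, 31)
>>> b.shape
(7, 7)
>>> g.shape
(7, 7)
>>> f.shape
(31, 7)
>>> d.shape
(7,)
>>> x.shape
(7, 31)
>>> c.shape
()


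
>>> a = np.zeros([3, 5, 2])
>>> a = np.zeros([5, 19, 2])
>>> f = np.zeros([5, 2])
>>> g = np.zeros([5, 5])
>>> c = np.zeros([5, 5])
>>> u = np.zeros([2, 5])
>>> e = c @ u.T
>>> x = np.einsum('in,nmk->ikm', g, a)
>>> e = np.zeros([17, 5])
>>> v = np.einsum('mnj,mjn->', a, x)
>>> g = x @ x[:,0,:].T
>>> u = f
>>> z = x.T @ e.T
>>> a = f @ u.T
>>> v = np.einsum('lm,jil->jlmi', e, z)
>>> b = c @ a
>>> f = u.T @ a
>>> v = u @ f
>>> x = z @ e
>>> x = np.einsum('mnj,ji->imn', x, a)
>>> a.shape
(5, 5)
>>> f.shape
(2, 5)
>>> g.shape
(5, 2, 5)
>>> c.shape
(5, 5)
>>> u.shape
(5, 2)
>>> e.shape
(17, 5)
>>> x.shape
(5, 19, 2)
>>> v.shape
(5, 5)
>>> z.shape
(19, 2, 17)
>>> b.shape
(5, 5)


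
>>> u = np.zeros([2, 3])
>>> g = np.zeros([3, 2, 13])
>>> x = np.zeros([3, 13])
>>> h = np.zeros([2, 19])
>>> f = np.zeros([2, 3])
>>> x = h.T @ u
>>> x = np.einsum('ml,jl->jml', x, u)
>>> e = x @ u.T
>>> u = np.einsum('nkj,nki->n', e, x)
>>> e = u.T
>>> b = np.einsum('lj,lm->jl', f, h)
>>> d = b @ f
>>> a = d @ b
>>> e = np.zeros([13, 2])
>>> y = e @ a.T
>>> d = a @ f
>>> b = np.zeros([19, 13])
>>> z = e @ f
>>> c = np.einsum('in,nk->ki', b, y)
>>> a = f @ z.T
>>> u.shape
(2,)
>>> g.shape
(3, 2, 13)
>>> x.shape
(2, 19, 3)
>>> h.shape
(2, 19)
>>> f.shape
(2, 3)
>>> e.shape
(13, 2)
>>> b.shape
(19, 13)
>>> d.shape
(3, 3)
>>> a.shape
(2, 13)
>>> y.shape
(13, 3)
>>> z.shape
(13, 3)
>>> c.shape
(3, 19)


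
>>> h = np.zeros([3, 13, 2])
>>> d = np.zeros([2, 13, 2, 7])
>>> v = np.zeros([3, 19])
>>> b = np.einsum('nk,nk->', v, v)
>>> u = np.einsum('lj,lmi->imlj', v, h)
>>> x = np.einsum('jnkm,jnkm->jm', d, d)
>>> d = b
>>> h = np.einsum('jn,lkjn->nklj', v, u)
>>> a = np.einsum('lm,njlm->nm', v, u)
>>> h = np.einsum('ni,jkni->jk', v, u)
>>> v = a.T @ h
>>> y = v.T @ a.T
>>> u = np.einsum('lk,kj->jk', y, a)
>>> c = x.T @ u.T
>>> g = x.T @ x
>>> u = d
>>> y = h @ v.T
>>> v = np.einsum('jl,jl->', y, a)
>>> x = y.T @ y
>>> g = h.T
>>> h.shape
(2, 13)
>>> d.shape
()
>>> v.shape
()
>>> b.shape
()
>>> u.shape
()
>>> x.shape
(19, 19)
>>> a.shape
(2, 19)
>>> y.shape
(2, 19)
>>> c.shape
(7, 19)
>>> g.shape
(13, 2)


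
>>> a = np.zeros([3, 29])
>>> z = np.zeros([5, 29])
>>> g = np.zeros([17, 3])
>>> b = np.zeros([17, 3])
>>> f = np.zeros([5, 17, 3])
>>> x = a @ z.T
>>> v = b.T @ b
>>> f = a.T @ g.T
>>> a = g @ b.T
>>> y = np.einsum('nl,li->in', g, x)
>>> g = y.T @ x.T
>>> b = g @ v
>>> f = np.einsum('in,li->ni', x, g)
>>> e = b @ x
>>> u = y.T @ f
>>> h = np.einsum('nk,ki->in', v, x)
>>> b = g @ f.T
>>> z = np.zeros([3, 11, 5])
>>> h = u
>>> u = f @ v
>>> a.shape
(17, 17)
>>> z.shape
(3, 11, 5)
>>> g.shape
(17, 3)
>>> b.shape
(17, 5)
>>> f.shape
(5, 3)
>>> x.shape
(3, 5)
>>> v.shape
(3, 3)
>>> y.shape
(5, 17)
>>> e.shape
(17, 5)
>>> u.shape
(5, 3)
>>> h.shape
(17, 3)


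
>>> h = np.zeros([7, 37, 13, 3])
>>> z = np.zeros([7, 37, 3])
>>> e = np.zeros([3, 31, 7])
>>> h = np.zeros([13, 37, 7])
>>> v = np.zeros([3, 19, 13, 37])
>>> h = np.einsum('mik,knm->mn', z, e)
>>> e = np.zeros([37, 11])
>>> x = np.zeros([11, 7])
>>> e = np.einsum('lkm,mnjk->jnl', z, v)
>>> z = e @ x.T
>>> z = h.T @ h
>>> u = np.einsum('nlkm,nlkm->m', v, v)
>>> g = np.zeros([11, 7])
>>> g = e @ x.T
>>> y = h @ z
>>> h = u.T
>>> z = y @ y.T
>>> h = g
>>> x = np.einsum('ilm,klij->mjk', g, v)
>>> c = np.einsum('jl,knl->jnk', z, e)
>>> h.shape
(13, 19, 11)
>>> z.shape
(7, 7)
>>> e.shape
(13, 19, 7)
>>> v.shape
(3, 19, 13, 37)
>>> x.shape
(11, 37, 3)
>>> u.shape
(37,)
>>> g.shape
(13, 19, 11)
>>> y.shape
(7, 31)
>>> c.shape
(7, 19, 13)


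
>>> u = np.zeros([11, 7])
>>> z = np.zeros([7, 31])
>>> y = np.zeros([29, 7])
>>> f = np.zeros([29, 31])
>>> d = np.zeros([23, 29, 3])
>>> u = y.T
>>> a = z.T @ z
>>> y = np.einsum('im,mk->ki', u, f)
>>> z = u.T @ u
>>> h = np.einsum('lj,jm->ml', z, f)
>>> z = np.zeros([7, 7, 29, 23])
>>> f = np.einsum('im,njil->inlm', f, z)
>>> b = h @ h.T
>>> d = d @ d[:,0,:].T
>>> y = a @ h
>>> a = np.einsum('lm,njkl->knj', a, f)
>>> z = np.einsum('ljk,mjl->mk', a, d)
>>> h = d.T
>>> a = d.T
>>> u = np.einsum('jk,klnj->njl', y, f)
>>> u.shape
(23, 31, 7)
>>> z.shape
(23, 7)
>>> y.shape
(31, 29)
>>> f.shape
(29, 7, 23, 31)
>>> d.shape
(23, 29, 23)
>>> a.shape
(23, 29, 23)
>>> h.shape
(23, 29, 23)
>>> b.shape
(31, 31)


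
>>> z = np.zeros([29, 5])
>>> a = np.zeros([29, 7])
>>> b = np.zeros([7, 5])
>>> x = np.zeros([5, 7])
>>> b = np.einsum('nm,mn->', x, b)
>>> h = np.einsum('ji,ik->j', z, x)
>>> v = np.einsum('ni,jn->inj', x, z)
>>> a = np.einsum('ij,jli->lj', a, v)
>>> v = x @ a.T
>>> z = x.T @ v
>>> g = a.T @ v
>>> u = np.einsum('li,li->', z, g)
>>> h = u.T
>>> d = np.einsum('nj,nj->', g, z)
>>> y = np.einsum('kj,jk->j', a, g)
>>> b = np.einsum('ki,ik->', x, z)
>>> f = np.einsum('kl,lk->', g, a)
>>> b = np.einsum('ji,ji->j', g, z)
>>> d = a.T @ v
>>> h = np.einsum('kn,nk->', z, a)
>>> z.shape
(7, 5)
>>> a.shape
(5, 7)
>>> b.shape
(7,)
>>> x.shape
(5, 7)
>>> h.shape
()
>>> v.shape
(5, 5)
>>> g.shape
(7, 5)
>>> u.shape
()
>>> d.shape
(7, 5)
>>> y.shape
(7,)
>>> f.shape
()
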